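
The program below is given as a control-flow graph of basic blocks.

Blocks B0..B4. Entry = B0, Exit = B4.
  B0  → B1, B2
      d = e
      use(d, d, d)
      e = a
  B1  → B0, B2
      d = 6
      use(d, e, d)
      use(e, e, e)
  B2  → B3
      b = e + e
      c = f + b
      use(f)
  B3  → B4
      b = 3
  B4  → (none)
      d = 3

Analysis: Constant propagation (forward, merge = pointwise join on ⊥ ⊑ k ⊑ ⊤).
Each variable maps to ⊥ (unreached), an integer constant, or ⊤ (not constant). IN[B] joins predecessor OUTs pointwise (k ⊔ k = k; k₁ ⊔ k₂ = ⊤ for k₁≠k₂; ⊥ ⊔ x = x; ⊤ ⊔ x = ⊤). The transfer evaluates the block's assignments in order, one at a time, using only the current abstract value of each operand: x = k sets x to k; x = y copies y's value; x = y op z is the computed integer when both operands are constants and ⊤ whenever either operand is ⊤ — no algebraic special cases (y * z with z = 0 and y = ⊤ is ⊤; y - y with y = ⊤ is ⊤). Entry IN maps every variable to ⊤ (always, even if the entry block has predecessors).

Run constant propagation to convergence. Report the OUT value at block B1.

Fixpoint table:
  B0:  IN=(all ⊤)  OUT=(all ⊤)
  B1:  IN=(all ⊤)  OUT={d:6; rest ⊤}
  B2:  IN=(all ⊤)  OUT=(all ⊤)
  B3:  IN=(all ⊤)  OUT={b:3; rest ⊤}
  B4:  IN={b:3; rest ⊤}  OUT={b:3, d:3; rest ⊤}

Merge at B1: IN[B1] = OUT[B0] = {a: ⊤, b: ⊤, c: ⊤, d: ⊤, e: ⊤, f: ⊤}
Applying B1's transfer function to that IN value gives OUT[B1] (row B1 above).

Answer: {a: ⊤, b: ⊤, c: ⊤, d: 6, e: ⊤, f: ⊤}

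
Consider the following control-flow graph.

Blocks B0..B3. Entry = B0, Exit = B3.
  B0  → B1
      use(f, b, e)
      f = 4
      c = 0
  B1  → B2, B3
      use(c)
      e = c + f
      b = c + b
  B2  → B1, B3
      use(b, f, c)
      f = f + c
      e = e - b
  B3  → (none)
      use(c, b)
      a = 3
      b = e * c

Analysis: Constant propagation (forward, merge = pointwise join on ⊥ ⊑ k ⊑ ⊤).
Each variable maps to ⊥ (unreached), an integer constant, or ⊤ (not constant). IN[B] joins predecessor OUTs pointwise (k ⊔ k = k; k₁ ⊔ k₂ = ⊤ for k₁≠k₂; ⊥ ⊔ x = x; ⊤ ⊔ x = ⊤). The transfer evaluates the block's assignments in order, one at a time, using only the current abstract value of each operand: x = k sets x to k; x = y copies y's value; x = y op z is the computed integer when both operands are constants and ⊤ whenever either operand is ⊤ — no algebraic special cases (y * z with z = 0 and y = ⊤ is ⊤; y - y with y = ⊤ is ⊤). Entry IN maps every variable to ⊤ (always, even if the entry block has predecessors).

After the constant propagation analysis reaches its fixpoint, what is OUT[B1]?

Answer: {a: ⊤, b: ⊤, c: 0, d: ⊤, e: 4, f: 4}

Derivation:
Fixpoint table:
  B0:  IN=(all ⊤)  OUT={c:0, f:4; rest ⊤}
  B1:  IN={c:0, f:4; rest ⊤}  OUT={c:0, e:4, f:4; rest ⊤}
  B2:  IN={c:0, e:4, f:4; rest ⊤}  OUT={c:0, f:4; rest ⊤}
  B3:  IN={c:0, f:4; rest ⊤}  OUT={a:3, c:0, f:4; rest ⊤}

Merge at B1: IN[B1] = OUT[B0] ⊔ OUT[B2] = {a: ⊤, b: ⊤, c: 0, d: ⊤, e: ⊤, f: 4}
Applying B1's transfer function to that IN value gives OUT[B1] (row B1 above).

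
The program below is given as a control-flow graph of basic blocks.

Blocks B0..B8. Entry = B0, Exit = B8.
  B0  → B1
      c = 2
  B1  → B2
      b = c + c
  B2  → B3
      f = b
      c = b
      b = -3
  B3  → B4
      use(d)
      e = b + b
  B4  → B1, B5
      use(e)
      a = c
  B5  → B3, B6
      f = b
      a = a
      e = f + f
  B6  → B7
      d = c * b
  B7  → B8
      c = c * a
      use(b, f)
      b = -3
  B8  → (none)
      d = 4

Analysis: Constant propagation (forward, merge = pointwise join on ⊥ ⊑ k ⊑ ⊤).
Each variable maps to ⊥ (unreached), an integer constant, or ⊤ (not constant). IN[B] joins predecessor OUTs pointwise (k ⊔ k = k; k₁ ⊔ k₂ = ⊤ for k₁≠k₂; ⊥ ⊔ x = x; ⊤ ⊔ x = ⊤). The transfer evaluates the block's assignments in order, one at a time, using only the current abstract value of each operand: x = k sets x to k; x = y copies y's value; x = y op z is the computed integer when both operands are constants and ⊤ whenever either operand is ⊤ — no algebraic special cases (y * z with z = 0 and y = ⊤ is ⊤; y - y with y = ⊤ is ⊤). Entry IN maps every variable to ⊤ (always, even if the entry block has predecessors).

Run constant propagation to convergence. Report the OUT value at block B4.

Answer: {a: ⊤, b: -3, c: ⊤, d: ⊤, e: -6, f: ⊤}

Trace:
Fixpoint table:
  B0:  IN=(all ⊤)  OUT={c:2; rest ⊤}
  B1:  IN=(all ⊤)  OUT=(all ⊤)
  B2:  IN=(all ⊤)  OUT={b:-3; rest ⊤}
  B3:  IN={b:-3; rest ⊤}  OUT={b:-3, e:-6; rest ⊤}
  B4:  IN={b:-3, e:-6; rest ⊤}  OUT={b:-3, e:-6; rest ⊤}
  B5:  IN={b:-3, e:-6; rest ⊤}  OUT={b:-3, e:-6, f:-3; rest ⊤}
  B6:  IN={b:-3, e:-6, f:-3; rest ⊤}  OUT={b:-3, e:-6, f:-3; rest ⊤}
  B7:  IN={b:-3, e:-6, f:-3; rest ⊤}  OUT={b:-3, e:-6, f:-3; rest ⊤}
  B8:  IN={b:-3, e:-6, f:-3; rest ⊤}  OUT={b:-3, d:4, e:-6, f:-3; rest ⊤}

Merge at B4: IN[B4] = OUT[B3] = {a: ⊤, b: -3, c: ⊤, d: ⊤, e: -6, f: ⊤}
Applying B4's transfer function to that IN value gives OUT[B4] (row B4 above).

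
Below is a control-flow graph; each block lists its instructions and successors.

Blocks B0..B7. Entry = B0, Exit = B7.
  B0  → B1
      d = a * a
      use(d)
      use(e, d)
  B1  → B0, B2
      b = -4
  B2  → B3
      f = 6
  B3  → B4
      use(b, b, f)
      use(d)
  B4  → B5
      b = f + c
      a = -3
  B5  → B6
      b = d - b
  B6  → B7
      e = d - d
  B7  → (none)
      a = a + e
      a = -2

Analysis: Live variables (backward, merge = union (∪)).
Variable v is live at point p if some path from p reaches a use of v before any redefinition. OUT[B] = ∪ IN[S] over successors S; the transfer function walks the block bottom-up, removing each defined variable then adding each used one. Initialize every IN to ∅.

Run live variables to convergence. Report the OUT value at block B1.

Answer: {a, b, c, d, e}

Trace:
Fixpoint table:
  B0:   IN={a, c, e}   OUT={a, c, d, e}
  B1:   IN={a, c, d, e}   OUT={a, b, c, d, e}
  B2:   IN={b, c, d}   OUT={b, c, d, f}
  B3:   IN={b, c, d, f}   OUT={c, d, f}
  B4:   IN={c, d, f}   OUT={a, b, d}
  B5:   IN={a, b, d}   OUT={a, d}
  B6:   IN={a, d}   OUT={a, e}
  B7:   IN={a, e}   OUT={}

Merge at B1: OUT[B1] = IN[B0] ⊔ IN[B2] = {a, b, c, d, e}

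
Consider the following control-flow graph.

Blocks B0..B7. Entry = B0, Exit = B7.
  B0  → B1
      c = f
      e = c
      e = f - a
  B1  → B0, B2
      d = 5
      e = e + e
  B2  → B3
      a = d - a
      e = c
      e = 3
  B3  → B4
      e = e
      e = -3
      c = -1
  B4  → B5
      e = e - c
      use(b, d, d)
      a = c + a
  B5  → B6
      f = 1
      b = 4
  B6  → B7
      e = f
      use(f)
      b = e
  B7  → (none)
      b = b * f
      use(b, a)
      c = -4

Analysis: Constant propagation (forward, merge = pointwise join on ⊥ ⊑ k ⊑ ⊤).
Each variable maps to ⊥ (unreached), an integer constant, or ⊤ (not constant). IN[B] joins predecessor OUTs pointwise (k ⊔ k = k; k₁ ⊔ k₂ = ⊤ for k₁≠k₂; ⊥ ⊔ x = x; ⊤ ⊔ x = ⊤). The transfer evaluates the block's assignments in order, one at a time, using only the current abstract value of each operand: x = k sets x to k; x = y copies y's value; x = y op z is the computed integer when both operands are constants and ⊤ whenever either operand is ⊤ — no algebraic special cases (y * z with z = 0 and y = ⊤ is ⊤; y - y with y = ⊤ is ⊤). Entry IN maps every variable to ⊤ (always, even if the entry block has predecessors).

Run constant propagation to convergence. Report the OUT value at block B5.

Converged values:
  B0:   IN=(all ⊤)   OUT=(all ⊤)
  B1:   IN=(all ⊤)   OUT={d:5; rest ⊤}
  B2:   IN={d:5; rest ⊤}   OUT={d:5, e:3; rest ⊤}
  B3:   IN={d:5, e:3; rest ⊤}   OUT={c:-1, d:5, e:-3; rest ⊤}
  B4:   IN={c:-1, d:5, e:-3; rest ⊤}   OUT={c:-1, d:5, e:-2; rest ⊤}
  B5:   IN={c:-1, d:5, e:-2; rest ⊤}   OUT={b:4, c:-1, d:5, e:-2, f:1; rest ⊤}
  B6:   IN={b:4, c:-1, d:5, e:-2, f:1; rest ⊤}   OUT={b:1, c:-1, d:5, e:1, f:1; rest ⊤}
  B7:   IN={b:1, c:-1, d:5, e:1, f:1; rest ⊤}   OUT={b:1, c:-4, d:5, e:1, f:1; rest ⊤}

Merge at B5: IN[B5] = OUT[B4] = {a: ⊤, b: ⊤, c: -1, d: 5, e: -2, f: ⊤}
Applying B5's transfer function to that IN value gives OUT[B5] (row B5 above).

Answer: {a: ⊤, b: 4, c: -1, d: 5, e: -2, f: 1}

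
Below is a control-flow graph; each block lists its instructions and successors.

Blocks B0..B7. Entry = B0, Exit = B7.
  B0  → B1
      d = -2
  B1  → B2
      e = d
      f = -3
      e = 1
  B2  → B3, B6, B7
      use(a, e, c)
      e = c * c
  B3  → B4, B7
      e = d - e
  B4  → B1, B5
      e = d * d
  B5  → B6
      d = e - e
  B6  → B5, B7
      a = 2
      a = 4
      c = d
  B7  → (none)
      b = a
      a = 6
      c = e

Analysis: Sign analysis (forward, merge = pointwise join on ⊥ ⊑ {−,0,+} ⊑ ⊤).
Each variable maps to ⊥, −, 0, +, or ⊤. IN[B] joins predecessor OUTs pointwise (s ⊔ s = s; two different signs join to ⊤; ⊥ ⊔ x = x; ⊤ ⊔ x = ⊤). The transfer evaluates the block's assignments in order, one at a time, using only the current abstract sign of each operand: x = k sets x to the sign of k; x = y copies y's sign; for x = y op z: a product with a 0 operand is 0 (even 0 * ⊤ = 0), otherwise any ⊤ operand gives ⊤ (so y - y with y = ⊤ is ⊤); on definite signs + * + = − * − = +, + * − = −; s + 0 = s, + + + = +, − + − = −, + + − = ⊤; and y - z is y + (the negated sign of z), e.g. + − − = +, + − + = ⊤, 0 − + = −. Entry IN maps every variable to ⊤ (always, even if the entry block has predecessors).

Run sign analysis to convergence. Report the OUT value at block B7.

Answer: {a: +, b: ⊤, c: ⊤, d: ⊤, e: ⊤, f: -}

Working:
Fixpoint table:
  B0:  IN=(all ⊤)  OUT={d:-; rest ⊤}
  B1:  IN={d:-; rest ⊤}  OUT={d:-, e:+, f:-; rest ⊤}
  B2:  IN={d:-, e:+, f:-; rest ⊤}  OUT={d:-, f:-; rest ⊤}
  B3:  IN={d:-, f:-; rest ⊤}  OUT={d:-, f:-; rest ⊤}
  B4:  IN={d:-, f:-; rest ⊤}  OUT={d:-, e:+, f:-; rest ⊤}
  B5:  IN={f:-; rest ⊤}  OUT={f:-; rest ⊤}
  B6:  IN={f:-; rest ⊤}  OUT={a:+, f:-; rest ⊤}
  B7:  IN={f:-; rest ⊤}  OUT={a:+, f:-; rest ⊤}

Merge at B7: IN[B7] = OUT[B2] ⊔ OUT[B3] ⊔ OUT[B6] = {a: ⊤, b: ⊤, c: ⊤, d: ⊤, e: ⊤, f: -}
Applying B7's transfer function to that IN value gives OUT[B7] (row B7 above).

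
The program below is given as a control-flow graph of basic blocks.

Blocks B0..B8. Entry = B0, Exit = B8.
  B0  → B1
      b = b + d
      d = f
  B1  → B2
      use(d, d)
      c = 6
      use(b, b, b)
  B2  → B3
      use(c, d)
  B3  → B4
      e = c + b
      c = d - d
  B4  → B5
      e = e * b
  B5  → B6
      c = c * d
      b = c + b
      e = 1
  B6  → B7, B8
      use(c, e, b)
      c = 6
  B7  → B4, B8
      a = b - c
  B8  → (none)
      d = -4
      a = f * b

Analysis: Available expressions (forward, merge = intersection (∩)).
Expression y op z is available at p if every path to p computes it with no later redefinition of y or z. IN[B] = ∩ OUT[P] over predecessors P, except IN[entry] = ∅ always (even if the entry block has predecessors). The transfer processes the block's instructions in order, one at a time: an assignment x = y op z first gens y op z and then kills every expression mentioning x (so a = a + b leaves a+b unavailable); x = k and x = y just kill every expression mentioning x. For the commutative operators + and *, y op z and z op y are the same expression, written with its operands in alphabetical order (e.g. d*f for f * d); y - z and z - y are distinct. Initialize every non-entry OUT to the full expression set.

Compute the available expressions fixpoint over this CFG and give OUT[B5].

Converged values:
  B0:  IN={}  OUT={}
  B1:  IN={}  OUT={}
  B2:  IN={}  OUT={}
  B3:  IN={}  OUT={d-d}
  B4:  IN={d-d}  OUT={d-d}
  B5:  IN={d-d}  OUT={d-d}
  B6:  IN={d-d}  OUT={d-d}
  B7:  IN={d-d}  OUT={b-c, d-d}
  B8:  IN={d-d}  OUT={b*f}

Merge at B5: IN[B5] = OUT[B4] = {d-d}
Applying B5's transfer function to that IN value gives OUT[B5] (row B5 above).

Answer: {d-d}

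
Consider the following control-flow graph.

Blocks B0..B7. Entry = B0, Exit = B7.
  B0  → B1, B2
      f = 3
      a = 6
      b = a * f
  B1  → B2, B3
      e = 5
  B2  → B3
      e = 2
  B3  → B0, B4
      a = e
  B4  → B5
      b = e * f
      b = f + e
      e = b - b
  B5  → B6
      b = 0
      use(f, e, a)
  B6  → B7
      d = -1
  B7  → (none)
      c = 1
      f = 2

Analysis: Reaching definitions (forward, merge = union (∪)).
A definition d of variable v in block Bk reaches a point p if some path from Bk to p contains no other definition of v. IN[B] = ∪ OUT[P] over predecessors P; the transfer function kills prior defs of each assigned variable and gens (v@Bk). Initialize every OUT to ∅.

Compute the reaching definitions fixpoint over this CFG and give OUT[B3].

Converged values:
  B0:   IN={a@B3, b@B0, e@B1, e@B2, f@B0}   OUT={a@B0, b@B0, e@B1, e@B2, f@B0}
  B1:   IN={a@B0, b@B0, e@B1, e@B2, f@B0}   OUT={a@B0, b@B0, e@B1, f@B0}
  B2:   IN={a@B0, b@B0, e@B1, e@B2, f@B0}   OUT={a@B0, b@B0, e@B2, f@B0}
  B3:   IN={a@B0, b@B0, e@B1, e@B2, f@B0}   OUT={a@B3, b@B0, e@B1, e@B2, f@B0}
  B4:   IN={a@B3, b@B0, e@B1, e@B2, f@B0}   OUT={a@B3, b@B4, e@B4, f@B0}
  B5:   IN={a@B3, b@B4, e@B4, f@B0}   OUT={a@B3, b@B5, e@B4, f@B0}
  B6:   IN={a@B3, b@B5, e@B4, f@B0}   OUT={a@B3, b@B5, d@B6, e@B4, f@B0}
  B7:   IN={a@B3, b@B5, d@B6, e@B4, f@B0}   OUT={a@B3, b@B5, c@B7, d@B6, e@B4, f@B7}

Merge at B3: IN[B3] = OUT[B1] ⊔ OUT[B2] = {a@B0, b@B0, e@B1, e@B2, f@B0}
Applying B3's transfer function to that IN value gives OUT[B3] (row B3 above).

Answer: {a@B3, b@B0, e@B1, e@B2, f@B0}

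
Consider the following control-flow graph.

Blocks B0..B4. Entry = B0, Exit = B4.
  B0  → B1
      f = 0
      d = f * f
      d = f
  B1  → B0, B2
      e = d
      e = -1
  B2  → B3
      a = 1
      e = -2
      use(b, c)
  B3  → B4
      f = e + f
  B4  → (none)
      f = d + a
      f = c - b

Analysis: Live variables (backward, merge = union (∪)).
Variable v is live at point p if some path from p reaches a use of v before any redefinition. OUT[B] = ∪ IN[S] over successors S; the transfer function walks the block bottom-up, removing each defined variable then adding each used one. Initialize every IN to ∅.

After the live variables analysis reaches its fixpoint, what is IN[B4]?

Answer: {a, b, c, d}

Derivation:
Per-block solution:
  B0:  IN={b, c}  OUT={b, c, d, f}
  B1:  IN={b, c, d, f}  OUT={b, c, d, f}
  B2:  IN={b, c, d, f}  OUT={a, b, c, d, e, f}
  B3:  IN={a, b, c, d, e, f}  OUT={a, b, c, d}
  B4:  IN={a, b, c, d}  OUT={}

B4 is the boundary node: OUT[B4] = {}
Applying B4's transfer function to that OUT value gives IN[B4] (row B4 above).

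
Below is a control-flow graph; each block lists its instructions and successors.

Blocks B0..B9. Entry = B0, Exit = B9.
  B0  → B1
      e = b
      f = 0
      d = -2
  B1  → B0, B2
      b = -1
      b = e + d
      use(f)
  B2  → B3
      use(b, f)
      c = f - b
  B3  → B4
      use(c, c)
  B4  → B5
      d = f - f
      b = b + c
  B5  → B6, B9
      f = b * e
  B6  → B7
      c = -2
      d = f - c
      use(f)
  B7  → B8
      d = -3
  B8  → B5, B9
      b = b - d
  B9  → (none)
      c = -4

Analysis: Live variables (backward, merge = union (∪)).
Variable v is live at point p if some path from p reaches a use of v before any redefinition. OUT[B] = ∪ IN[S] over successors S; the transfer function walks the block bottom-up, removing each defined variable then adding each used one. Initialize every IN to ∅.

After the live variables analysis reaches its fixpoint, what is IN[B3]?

Answer: {b, c, e, f}

Working:
Fixpoint table:
  B0:   IN={b}   OUT={d, e, f}
  B1:   IN={d, e, f}   OUT={b, e, f}
  B2:   IN={b, e, f}   OUT={b, c, e, f}
  B3:   IN={b, c, e, f}   OUT={b, c, e, f}
  B4:   IN={b, c, e, f}   OUT={b, e}
  B5:   IN={b, e}   OUT={b, e, f}
  B6:   IN={b, e, f}   OUT={b, e}
  B7:   IN={b, e}   OUT={b, d, e}
  B8:   IN={b, d, e}   OUT={b, e}
  B9:   IN={}   OUT={}

Merge at B3: OUT[B3] = IN[B4] = {b, c, e, f}
Applying B3's transfer function to that OUT value gives IN[B3] (row B3 above).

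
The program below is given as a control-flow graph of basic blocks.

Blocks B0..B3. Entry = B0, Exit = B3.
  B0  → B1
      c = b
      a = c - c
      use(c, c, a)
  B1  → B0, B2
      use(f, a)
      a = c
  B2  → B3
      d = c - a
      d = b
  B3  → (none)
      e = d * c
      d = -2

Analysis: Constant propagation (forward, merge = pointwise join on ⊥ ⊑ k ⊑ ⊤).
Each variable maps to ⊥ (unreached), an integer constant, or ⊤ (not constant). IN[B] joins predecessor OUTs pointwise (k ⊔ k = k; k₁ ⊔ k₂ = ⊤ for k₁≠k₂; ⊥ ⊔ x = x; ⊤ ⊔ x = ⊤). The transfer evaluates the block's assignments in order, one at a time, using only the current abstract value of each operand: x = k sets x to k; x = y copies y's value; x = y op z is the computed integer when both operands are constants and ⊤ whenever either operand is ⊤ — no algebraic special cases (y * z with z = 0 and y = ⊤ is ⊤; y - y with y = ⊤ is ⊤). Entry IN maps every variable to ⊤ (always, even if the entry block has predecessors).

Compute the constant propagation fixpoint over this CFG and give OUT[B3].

Answer: {a: ⊤, b: ⊤, c: ⊤, d: -2, e: ⊤, f: ⊤}

Derivation:
Converged values:
  B0:  IN=(all ⊤)  OUT=(all ⊤)
  B1:  IN=(all ⊤)  OUT=(all ⊤)
  B2:  IN=(all ⊤)  OUT=(all ⊤)
  B3:  IN=(all ⊤)  OUT={d:-2; rest ⊤}

Merge at B3: IN[B3] = OUT[B2] = {a: ⊤, b: ⊤, c: ⊤, d: ⊤, e: ⊤, f: ⊤}
Applying B3's transfer function to that IN value gives OUT[B3] (row B3 above).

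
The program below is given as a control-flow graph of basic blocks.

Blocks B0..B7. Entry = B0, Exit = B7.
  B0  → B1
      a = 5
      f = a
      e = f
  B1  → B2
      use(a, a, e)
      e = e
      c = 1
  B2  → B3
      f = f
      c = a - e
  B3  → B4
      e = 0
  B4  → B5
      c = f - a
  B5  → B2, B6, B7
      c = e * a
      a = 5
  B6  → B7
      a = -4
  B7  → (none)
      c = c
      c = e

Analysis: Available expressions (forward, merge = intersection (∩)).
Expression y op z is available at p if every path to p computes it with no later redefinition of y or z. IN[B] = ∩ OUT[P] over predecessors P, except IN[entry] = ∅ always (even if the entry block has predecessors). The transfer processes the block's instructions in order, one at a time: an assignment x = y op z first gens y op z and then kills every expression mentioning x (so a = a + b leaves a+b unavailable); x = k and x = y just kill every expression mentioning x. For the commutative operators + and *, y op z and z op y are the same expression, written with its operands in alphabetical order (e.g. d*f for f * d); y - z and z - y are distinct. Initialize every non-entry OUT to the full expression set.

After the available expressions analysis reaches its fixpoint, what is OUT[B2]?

Answer: {a-e}

Derivation:
Per-block solution:
  B0: | IN={} | OUT={}
  B1: | IN={} | OUT={}
  B2: | IN={} | OUT={a-e}
  B3: | IN={a-e} | OUT={}
  B4: | IN={} | OUT={f-a}
  B5: | IN={f-a} | OUT={}
  B6: | IN={} | OUT={}
  B7: | IN={} | OUT={}

Merge at B2: IN[B2] = OUT[B1] ∩ OUT[B5] = {}
Applying B2's transfer function to that IN value gives OUT[B2] (row B2 above).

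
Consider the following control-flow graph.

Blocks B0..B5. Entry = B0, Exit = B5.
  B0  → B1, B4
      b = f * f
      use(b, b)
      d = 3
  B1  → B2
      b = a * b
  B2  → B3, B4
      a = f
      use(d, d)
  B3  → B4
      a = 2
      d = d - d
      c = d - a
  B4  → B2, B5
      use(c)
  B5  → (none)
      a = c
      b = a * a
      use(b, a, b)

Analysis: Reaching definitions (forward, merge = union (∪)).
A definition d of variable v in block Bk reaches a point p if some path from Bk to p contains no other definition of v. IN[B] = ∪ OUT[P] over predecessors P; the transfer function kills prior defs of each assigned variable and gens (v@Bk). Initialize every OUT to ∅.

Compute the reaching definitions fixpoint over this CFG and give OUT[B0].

Answer: {b@B0, d@B0}

Derivation:
Fixpoint table:
  B0: | IN={} | OUT={b@B0, d@B0}
  B1: | IN={b@B0, d@B0} | OUT={b@B1, d@B0}
  B2: | IN={a@B2, a@B3, b@B0, b@B1, c@B3, d@B0, d@B3} | OUT={a@B2, b@B0, b@B1, c@B3, d@B0, d@B3}
  B3: | IN={a@B2, b@B0, b@B1, c@B3, d@B0, d@B3} | OUT={a@B3, b@B0, b@B1, c@B3, d@B3}
  B4: | IN={a@B2, a@B3, b@B0, b@B1, c@B3, d@B0, d@B3} | OUT={a@B2, a@B3, b@B0, b@B1, c@B3, d@B0, d@B3}
  B5: | IN={a@B2, a@B3, b@B0, b@B1, c@B3, d@B0, d@B3} | OUT={a@B5, b@B5, c@B3, d@B0, d@B3}

B0 is the boundary node: IN[B0] = {}
Applying B0's transfer function to that IN value gives OUT[B0] (row B0 above).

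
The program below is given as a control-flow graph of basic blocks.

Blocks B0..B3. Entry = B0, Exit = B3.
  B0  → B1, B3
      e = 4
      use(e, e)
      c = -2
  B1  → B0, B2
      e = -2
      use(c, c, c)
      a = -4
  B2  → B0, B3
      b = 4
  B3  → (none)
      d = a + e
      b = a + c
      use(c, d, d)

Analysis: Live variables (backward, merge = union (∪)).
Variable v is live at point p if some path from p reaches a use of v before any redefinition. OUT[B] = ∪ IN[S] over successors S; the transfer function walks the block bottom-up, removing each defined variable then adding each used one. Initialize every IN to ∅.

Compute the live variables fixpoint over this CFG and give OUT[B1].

Fixpoint table:
  B0:   IN={a}   OUT={a, c, e}
  B1:   IN={c}   OUT={a, c, e}
  B2:   IN={a, c, e}   OUT={a, c, e}
  B3:   IN={a, c, e}   OUT={}

Merge at B1: OUT[B1] = IN[B0] ⊔ IN[B2] = {a, c, e}

Answer: {a, c, e}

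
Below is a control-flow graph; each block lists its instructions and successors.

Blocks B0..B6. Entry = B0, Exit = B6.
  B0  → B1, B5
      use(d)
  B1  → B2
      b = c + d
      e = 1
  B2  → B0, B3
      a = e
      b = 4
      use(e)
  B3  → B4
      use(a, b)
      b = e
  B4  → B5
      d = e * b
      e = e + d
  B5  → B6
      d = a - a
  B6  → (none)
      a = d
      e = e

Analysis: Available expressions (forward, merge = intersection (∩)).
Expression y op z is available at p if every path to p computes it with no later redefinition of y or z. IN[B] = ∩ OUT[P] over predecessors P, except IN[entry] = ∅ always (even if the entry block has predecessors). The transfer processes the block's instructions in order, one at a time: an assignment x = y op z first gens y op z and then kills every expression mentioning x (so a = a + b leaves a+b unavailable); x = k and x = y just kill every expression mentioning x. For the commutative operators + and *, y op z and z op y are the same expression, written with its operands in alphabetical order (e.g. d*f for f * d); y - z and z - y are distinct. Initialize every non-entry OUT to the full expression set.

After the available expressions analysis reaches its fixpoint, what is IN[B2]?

Converged values:
  B0:  IN={}  OUT={}
  B1:  IN={}  OUT={c+d}
  B2:  IN={c+d}  OUT={c+d}
  B3:  IN={c+d}  OUT={c+d}
  B4:  IN={c+d}  OUT={}
  B5:  IN={}  OUT={a-a}
  B6:  IN={a-a}  OUT={}

Merge at B2: IN[B2] = OUT[B1] = {c+d}

Answer: {c+d}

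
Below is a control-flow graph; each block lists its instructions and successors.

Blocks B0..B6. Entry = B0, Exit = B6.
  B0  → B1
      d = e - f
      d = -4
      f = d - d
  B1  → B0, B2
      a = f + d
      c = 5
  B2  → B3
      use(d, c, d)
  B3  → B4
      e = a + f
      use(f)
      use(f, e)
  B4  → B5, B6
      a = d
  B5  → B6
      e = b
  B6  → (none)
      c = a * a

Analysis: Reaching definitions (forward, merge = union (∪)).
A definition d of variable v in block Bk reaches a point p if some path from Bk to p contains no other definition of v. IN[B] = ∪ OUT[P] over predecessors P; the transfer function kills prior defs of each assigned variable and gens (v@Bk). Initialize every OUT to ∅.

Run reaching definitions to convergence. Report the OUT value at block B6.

Converged values:
  B0:   IN={a@B1, c@B1, d@B0, f@B0}   OUT={a@B1, c@B1, d@B0, f@B0}
  B1:   IN={a@B1, c@B1, d@B0, f@B0}   OUT={a@B1, c@B1, d@B0, f@B0}
  B2:   IN={a@B1, c@B1, d@B0, f@B0}   OUT={a@B1, c@B1, d@B0, f@B0}
  B3:   IN={a@B1, c@B1, d@B0, f@B0}   OUT={a@B1, c@B1, d@B0, e@B3, f@B0}
  B4:   IN={a@B1, c@B1, d@B0, e@B3, f@B0}   OUT={a@B4, c@B1, d@B0, e@B3, f@B0}
  B5:   IN={a@B4, c@B1, d@B0, e@B3, f@B0}   OUT={a@B4, c@B1, d@B0, e@B5, f@B0}
  B6:   IN={a@B4, c@B1, d@B0, e@B3, e@B5, f@B0}   OUT={a@B4, c@B6, d@B0, e@B3, e@B5, f@B0}

Merge at B6: IN[B6] = OUT[B4] ⊔ OUT[B5] = {a@B4, c@B1, d@B0, e@B3, e@B5, f@B0}
Applying B6's transfer function to that IN value gives OUT[B6] (row B6 above).

Answer: {a@B4, c@B6, d@B0, e@B3, e@B5, f@B0}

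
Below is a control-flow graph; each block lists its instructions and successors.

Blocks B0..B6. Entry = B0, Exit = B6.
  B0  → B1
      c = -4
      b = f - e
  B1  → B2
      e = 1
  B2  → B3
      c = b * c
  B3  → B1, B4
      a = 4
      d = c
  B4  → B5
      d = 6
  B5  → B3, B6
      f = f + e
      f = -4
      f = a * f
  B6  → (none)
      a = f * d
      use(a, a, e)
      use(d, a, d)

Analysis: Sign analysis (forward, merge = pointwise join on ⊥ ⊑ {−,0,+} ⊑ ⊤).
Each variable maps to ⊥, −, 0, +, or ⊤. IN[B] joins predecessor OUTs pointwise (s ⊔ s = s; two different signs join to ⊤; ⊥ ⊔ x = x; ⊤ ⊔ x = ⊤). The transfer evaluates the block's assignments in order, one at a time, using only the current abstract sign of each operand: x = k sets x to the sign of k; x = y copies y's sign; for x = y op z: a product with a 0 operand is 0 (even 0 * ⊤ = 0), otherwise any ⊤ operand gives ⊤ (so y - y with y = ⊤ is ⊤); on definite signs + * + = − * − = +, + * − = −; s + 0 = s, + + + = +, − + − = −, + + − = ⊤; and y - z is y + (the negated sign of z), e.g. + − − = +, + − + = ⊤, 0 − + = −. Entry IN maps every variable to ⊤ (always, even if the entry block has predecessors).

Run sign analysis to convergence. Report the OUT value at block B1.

Per-block solution:
  B0:   IN=(all ⊤)   OUT={c:-; rest ⊤}
  B1:   IN=(all ⊤)   OUT={e:+; rest ⊤}
  B2:   IN={e:+; rest ⊤}   OUT={e:+; rest ⊤}
  B3:   IN={e:+; rest ⊤}   OUT={a:+, e:+; rest ⊤}
  B4:   IN={a:+, e:+; rest ⊤}   OUT={a:+, d:+, e:+; rest ⊤}
  B5:   IN={a:+, d:+, e:+; rest ⊤}   OUT={a:+, d:+, e:+, f:-; rest ⊤}
  B6:   IN={a:+, d:+, e:+, f:-; rest ⊤}   OUT={a:-, d:+, e:+, f:-; rest ⊤}

Merge at B1: IN[B1] = OUT[B0] ⊔ OUT[B3] = {a: ⊤, b: ⊤, c: ⊤, d: ⊤, e: ⊤, f: ⊤}
Applying B1's transfer function to that IN value gives OUT[B1] (row B1 above).

Answer: {a: ⊤, b: ⊤, c: ⊤, d: ⊤, e: +, f: ⊤}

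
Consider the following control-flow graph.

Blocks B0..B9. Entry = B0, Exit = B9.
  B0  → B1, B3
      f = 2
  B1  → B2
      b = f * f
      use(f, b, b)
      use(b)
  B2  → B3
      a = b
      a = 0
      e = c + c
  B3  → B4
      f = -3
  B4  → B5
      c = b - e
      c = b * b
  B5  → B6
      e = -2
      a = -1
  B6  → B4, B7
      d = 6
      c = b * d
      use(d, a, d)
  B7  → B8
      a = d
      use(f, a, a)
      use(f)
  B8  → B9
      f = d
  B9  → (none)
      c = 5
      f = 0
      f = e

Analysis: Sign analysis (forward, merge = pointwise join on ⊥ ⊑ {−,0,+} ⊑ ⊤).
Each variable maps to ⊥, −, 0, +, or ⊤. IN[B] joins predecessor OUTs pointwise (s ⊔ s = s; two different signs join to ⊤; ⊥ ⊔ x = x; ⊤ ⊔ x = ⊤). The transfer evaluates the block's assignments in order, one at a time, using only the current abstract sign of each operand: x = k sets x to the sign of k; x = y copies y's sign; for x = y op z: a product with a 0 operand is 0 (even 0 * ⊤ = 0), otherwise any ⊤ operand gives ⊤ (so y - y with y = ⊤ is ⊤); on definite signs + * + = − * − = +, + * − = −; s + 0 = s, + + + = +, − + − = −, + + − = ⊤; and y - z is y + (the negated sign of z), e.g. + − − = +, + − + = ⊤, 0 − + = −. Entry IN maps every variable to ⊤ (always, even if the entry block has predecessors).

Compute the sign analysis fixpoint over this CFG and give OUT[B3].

Converged values:
  B0:   IN=(all ⊤)   OUT={f:+; rest ⊤}
  B1:   IN={f:+; rest ⊤}   OUT={b:+, f:+; rest ⊤}
  B2:   IN={b:+, f:+; rest ⊤}   OUT={a:0, b:+, f:+; rest ⊤}
  B3:   IN={f:+; rest ⊤}   OUT={f:-; rest ⊤}
  B4:   IN={f:-; rest ⊤}   OUT={f:-; rest ⊤}
  B5:   IN={f:-; rest ⊤}   OUT={a:-, e:-, f:-; rest ⊤}
  B6:   IN={a:-, e:-, f:-; rest ⊤}   OUT={a:-, d:+, e:-, f:-; rest ⊤}
  B7:   IN={a:-, d:+, e:-, f:-; rest ⊤}   OUT={a:+, d:+, e:-, f:-; rest ⊤}
  B8:   IN={a:+, d:+, e:-, f:-; rest ⊤}   OUT={a:+, d:+, e:-, f:+; rest ⊤}
  B9:   IN={a:+, d:+, e:-, f:+; rest ⊤}   OUT={a:+, c:+, d:+, e:-, f:-; rest ⊤}

Merge at B3: IN[B3] = OUT[B0] ⊔ OUT[B2] = {a: ⊤, b: ⊤, c: ⊤, d: ⊤, e: ⊤, f: +}
Applying B3's transfer function to that IN value gives OUT[B3] (row B3 above).

Answer: {a: ⊤, b: ⊤, c: ⊤, d: ⊤, e: ⊤, f: -}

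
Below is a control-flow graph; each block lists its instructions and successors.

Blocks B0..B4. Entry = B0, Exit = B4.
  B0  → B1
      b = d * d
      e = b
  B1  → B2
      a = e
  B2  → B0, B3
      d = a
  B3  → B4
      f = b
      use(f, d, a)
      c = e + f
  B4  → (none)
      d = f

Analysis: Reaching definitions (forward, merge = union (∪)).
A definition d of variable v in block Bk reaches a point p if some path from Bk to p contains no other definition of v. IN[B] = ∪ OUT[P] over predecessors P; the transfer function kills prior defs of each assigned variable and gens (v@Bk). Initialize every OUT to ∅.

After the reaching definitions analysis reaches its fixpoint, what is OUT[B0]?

Answer: {a@B1, b@B0, d@B2, e@B0}

Working:
Per-block solution:
  B0:  IN={a@B1, b@B0, d@B2, e@B0}  OUT={a@B1, b@B0, d@B2, e@B0}
  B1:  IN={a@B1, b@B0, d@B2, e@B0}  OUT={a@B1, b@B0, d@B2, e@B0}
  B2:  IN={a@B1, b@B0, d@B2, e@B0}  OUT={a@B1, b@B0, d@B2, e@B0}
  B3:  IN={a@B1, b@B0, d@B2, e@B0}  OUT={a@B1, b@B0, c@B3, d@B2, e@B0, f@B3}
  B4:  IN={a@B1, b@B0, c@B3, d@B2, e@B0, f@B3}  OUT={a@B1, b@B0, c@B3, d@B4, e@B0, f@B3}

Merge at B0 (entry node, so the boundary value {} is joined with the incoming edge(s)): IN[B0] = {} ⊔ OUT[B2] = {a@B1, b@B0, d@B2, e@B0}
Applying B0's transfer function to that IN value gives OUT[B0] (row B0 above).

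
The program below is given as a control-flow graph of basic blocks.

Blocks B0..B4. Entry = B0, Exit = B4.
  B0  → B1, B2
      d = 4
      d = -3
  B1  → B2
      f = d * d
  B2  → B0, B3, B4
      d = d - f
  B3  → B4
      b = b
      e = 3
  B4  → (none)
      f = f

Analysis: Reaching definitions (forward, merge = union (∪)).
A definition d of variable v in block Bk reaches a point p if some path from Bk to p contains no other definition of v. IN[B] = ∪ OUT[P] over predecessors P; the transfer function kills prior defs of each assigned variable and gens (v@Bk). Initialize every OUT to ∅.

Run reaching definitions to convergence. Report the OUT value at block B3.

Converged values:
  B0:  IN={d@B2, f@B1}  OUT={d@B0, f@B1}
  B1:  IN={d@B0, f@B1}  OUT={d@B0, f@B1}
  B2:  IN={d@B0, f@B1}  OUT={d@B2, f@B1}
  B3:  IN={d@B2, f@B1}  OUT={b@B3, d@B2, e@B3, f@B1}
  B4:  IN={b@B3, d@B2, e@B3, f@B1}  OUT={b@B3, d@B2, e@B3, f@B4}

Merge at B3: IN[B3] = OUT[B2] = {d@B2, f@B1}
Applying B3's transfer function to that IN value gives OUT[B3] (row B3 above).

Answer: {b@B3, d@B2, e@B3, f@B1}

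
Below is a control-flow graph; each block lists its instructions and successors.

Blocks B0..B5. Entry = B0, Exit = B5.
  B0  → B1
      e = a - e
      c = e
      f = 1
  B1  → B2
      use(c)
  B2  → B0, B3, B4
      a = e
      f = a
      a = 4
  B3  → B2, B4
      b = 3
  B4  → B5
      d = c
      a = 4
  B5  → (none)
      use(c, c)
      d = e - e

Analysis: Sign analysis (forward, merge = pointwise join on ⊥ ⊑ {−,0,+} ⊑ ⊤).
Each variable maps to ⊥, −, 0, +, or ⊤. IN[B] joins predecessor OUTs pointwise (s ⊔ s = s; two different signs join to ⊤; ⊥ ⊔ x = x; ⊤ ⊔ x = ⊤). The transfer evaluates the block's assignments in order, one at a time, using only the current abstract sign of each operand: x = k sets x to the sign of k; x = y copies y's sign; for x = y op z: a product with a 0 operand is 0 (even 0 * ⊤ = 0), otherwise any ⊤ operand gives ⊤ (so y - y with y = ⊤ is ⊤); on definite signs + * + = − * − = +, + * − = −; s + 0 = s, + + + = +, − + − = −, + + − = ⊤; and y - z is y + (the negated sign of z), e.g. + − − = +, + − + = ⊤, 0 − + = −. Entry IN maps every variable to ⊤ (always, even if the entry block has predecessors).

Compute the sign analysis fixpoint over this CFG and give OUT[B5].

Answer: {a: +, b: ⊤, c: ⊤, d: ⊤, e: ⊤, f: ⊤}

Derivation:
Converged values:
  B0:   IN=(all ⊤)   OUT={f:+; rest ⊤}
  B1:   IN={f:+; rest ⊤}   OUT={f:+; rest ⊤}
  B2:   IN=(all ⊤)   OUT={a:+; rest ⊤}
  B3:   IN={a:+; rest ⊤}   OUT={a:+, b:+; rest ⊤}
  B4:   IN={a:+; rest ⊤}   OUT={a:+; rest ⊤}
  B5:   IN={a:+; rest ⊤}   OUT={a:+; rest ⊤}

Merge at B5: IN[B5] = OUT[B4] = {a: +, b: ⊤, c: ⊤, d: ⊤, e: ⊤, f: ⊤}
Applying B5's transfer function to that IN value gives OUT[B5] (row B5 above).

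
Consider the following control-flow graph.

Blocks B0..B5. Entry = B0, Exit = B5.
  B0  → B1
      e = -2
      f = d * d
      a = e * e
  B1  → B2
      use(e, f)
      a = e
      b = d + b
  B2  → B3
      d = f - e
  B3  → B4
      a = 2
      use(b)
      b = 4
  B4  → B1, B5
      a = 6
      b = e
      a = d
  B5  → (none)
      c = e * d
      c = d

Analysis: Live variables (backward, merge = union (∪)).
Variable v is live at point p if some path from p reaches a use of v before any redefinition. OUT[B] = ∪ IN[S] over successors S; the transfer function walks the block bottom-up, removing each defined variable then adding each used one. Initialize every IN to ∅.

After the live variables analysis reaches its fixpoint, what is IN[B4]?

Per-block solution:
  B0: | IN={b, d} | OUT={b, d, e, f}
  B1: | IN={b, d, e, f} | OUT={b, e, f}
  B2: | IN={b, e, f} | OUT={b, d, e, f}
  B3: | IN={b, d, e, f} | OUT={d, e, f}
  B4: | IN={d, e, f} | OUT={b, d, e, f}
  B5: | IN={d, e} | OUT={}

Merge at B4: OUT[B4] = IN[B1] ⊔ IN[B5] = {b, d, e, f}
Applying B4's transfer function to that OUT value gives IN[B4] (row B4 above).

Answer: {d, e, f}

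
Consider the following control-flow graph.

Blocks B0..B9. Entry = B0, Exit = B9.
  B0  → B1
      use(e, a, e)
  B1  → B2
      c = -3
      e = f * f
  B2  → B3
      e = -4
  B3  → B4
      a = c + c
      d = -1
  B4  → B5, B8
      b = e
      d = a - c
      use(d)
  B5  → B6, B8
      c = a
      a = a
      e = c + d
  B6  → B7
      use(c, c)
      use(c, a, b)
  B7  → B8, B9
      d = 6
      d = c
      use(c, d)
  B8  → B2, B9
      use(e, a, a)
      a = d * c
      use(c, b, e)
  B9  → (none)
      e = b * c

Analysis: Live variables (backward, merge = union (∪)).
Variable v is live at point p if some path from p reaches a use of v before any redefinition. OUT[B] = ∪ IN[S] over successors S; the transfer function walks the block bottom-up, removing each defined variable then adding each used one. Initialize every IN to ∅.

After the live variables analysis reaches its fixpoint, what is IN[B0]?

Per-block solution:
  B0:   IN={a, e, f}   OUT={f}
  B1:   IN={f}   OUT={c}
  B2:   IN={c}   OUT={c, e}
  B3:   IN={c, e}   OUT={a, c, e}
  B4:   IN={a, c, e}   OUT={a, b, c, d, e}
  B5:   IN={a, b, d}   OUT={a, b, c, d, e}
  B6:   IN={a, b, c, e}   OUT={a, b, c, e}
  B7:   IN={a, b, c, e}   OUT={a, b, c, d, e}
  B8:   IN={a, b, c, d, e}   OUT={b, c}
  B9:   IN={b, c}   OUT={}

Merge at B0: OUT[B0] = IN[B1] = {f}
Applying B0's transfer function to that OUT value gives IN[B0] (row B0 above).

Answer: {a, e, f}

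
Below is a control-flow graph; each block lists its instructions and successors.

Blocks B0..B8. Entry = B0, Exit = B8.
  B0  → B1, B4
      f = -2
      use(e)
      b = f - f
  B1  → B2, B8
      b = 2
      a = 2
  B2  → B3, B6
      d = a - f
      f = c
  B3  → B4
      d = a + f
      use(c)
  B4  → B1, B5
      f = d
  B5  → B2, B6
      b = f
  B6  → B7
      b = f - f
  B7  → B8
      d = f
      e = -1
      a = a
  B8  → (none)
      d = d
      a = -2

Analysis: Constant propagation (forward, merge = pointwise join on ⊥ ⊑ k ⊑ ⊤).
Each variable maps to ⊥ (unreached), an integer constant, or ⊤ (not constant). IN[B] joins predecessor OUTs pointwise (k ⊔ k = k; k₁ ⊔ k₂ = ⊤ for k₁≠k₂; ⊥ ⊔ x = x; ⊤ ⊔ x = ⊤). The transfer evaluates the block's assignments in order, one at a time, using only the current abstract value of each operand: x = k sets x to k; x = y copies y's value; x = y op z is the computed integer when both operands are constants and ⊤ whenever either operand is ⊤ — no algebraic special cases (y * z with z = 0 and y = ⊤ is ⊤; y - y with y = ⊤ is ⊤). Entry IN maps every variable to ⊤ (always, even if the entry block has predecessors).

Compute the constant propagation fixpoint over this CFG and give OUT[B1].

Answer: {a: 2, b: 2, c: ⊤, d: ⊤, e: ⊤, f: ⊤}

Derivation:
Per-block solution:
  B0:   IN=(all ⊤)   OUT={b:0, f:-2; rest ⊤}
  B1:   IN=(all ⊤)   OUT={a:2, b:2; rest ⊤}
  B2:   IN=(all ⊤)   OUT=(all ⊤)
  B3:   IN=(all ⊤)   OUT=(all ⊤)
  B4:   IN=(all ⊤)   OUT=(all ⊤)
  B5:   IN=(all ⊤)   OUT=(all ⊤)
  B6:   IN=(all ⊤)   OUT=(all ⊤)
  B7:   IN=(all ⊤)   OUT={e:-1; rest ⊤}
  B8:   IN=(all ⊤)   OUT={a:-2; rest ⊤}

Merge at B1: IN[B1] = OUT[B0] ⊔ OUT[B4] = {a: ⊤, b: ⊤, c: ⊤, d: ⊤, e: ⊤, f: ⊤}
Applying B1's transfer function to that IN value gives OUT[B1] (row B1 above).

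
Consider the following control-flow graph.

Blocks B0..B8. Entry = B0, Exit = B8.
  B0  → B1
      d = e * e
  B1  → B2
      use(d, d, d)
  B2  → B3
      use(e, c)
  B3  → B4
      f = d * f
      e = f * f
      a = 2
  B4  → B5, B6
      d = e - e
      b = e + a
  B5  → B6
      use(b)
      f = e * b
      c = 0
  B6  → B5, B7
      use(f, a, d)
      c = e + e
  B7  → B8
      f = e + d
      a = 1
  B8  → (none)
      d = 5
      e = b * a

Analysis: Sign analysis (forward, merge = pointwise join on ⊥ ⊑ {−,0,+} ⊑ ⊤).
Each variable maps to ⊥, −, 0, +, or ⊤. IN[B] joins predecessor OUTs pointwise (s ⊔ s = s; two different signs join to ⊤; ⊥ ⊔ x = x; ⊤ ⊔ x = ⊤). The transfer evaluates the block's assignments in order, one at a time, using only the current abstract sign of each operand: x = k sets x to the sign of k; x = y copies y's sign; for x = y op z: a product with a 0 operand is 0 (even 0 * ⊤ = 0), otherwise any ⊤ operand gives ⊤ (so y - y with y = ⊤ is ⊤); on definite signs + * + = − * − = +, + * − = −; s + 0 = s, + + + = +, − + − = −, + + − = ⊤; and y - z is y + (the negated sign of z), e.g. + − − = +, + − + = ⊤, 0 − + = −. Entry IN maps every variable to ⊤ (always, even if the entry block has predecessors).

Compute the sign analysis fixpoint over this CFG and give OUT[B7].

Answer: {a: +, b: ⊤, c: ⊤, d: ⊤, e: ⊤, f: ⊤}

Derivation:
Per-block solution:
  B0:  IN=(all ⊤)  OUT=(all ⊤)
  B1:  IN=(all ⊤)  OUT=(all ⊤)
  B2:  IN=(all ⊤)  OUT=(all ⊤)
  B3:  IN=(all ⊤)  OUT={a:+; rest ⊤}
  B4:  IN={a:+; rest ⊤}  OUT={a:+; rest ⊤}
  B5:  IN={a:+; rest ⊤}  OUT={a:+, c:0; rest ⊤}
  B6:  IN={a:+; rest ⊤}  OUT={a:+; rest ⊤}
  B7:  IN={a:+; rest ⊤}  OUT={a:+; rest ⊤}
  B8:  IN={a:+; rest ⊤}  OUT={a:+, d:+; rest ⊤}

Merge at B7: IN[B7] = OUT[B6] = {a: +, b: ⊤, c: ⊤, d: ⊤, e: ⊤, f: ⊤}
Applying B7's transfer function to that IN value gives OUT[B7] (row B7 above).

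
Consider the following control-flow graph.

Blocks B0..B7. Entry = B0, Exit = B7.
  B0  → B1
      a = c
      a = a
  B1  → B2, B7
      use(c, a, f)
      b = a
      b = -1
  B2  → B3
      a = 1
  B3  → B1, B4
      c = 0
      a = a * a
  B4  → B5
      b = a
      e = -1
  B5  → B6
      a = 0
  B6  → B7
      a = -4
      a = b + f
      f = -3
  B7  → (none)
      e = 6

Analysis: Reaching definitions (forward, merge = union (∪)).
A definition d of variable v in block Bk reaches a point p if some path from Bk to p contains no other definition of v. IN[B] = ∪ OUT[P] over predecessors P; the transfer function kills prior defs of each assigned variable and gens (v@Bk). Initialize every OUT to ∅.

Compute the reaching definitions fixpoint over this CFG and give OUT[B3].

Fixpoint table:
  B0:  IN={}  OUT={a@B0}
  B1:  IN={a@B0, a@B3, b@B1, c@B3}  OUT={a@B0, a@B3, b@B1, c@B3}
  B2:  IN={a@B0, a@B3, b@B1, c@B3}  OUT={a@B2, b@B1, c@B3}
  B3:  IN={a@B2, b@B1, c@B3}  OUT={a@B3, b@B1, c@B3}
  B4:  IN={a@B3, b@B1, c@B3}  OUT={a@B3, b@B4, c@B3, e@B4}
  B5:  IN={a@B3, b@B4, c@B3, e@B4}  OUT={a@B5, b@B4, c@B3, e@B4}
  B6:  IN={a@B5, b@B4, c@B3, e@B4}  OUT={a@B6, b@B4, c@B3, e@B4, f@B6}
  B7:  IN={a@B0, a@B3, a@B6, b@B1, b@B4, c@B3, e@B4, f@B6}  OUT={a@B0, a@B3, a@B6, b@B1, b@B4, c@B3, e@B7, f@B6}

Merge at B3: IN[B3] = OUT[B2] = {a@B2, b@B1, c@B3}
Applying B3's transfer function to that IN value gives OUT[B3] (row B3 above).

Answer: {a@B3, b@B1, c@B3}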